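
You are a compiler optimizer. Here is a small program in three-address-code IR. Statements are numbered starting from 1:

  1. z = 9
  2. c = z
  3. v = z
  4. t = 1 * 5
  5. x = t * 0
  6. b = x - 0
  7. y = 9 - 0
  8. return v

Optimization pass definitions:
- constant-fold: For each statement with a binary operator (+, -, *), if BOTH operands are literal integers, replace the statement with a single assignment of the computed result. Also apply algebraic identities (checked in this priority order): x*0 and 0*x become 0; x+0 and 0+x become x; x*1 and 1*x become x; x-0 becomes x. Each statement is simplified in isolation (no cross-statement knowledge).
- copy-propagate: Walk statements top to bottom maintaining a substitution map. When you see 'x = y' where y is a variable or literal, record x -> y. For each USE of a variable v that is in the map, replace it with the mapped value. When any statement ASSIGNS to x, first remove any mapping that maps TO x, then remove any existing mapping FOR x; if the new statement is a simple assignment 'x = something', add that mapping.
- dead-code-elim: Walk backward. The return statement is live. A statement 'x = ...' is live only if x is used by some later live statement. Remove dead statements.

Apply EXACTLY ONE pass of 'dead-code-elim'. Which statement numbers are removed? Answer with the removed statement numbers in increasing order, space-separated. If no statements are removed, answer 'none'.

Backward liveness scan:
Stmt 1 'z = 9': KEEP (z is live); live-in = []
Stmt 2 'c = z': DEAD (c not in live set ['z'])
Stmt 3 'v = z': KEEP (v is live); live-in = ['z']
Stmt 4 't = 1 * 5': DEAD (t not in live set ['v'])
Stmt 5 'x = t * 0': DEAD (x not in live set ['v'])
Stmt 6 'b = x - 0': DEAD (b not in live set ['v'])
Stmt 7 'y = 9 - 0': DEAD (y not in live set ['v'])
Stmt 8 'return v': KEEP (return); live-in = ['v']
Removed statement numbers: [2, 4, 5, 6, 7]
Surviving IR:
  z = 9
  v = z
  return v

Answer: 2 4 5 6 7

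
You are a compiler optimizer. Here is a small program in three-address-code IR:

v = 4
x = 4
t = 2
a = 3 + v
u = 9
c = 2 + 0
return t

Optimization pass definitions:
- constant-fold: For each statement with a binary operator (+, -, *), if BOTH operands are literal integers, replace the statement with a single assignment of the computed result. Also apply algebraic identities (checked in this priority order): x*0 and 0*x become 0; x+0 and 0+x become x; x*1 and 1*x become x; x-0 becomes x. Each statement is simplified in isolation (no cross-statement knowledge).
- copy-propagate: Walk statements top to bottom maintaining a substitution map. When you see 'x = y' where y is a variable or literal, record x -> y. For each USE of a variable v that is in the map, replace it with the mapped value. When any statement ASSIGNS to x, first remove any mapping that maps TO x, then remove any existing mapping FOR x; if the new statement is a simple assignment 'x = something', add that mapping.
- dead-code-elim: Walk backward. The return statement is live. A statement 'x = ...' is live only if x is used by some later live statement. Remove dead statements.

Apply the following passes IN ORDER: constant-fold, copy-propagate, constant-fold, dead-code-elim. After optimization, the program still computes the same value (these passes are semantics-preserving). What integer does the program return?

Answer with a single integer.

Answer: 2

Derivation:
Initial IR:
  v = 4
  x = 4
  t = 2
  a = 3 + v
  u = 9
  c = 2 + 0
  return t
After constant-fold (7 stmts):
  v = 4
  x = 4
  t = 2
  a = 3 + v
  u = 9
  c = 2
  return t
After copy-propagate (7 stmts):
  v = 4
  x = 4
  t = 2
  a = 3 + 4
  u = 9
  c = 2
  return 2
After constant-fold (7 stmts):
  v = 4
  x = 4
  t = 2
  a = 7
  u = 9
  c = 2
  return 2
After dead-code-elim (1 stmts):
  return 2
Evaluate:
  v = 4  =>  v = 4
  x = 4  =>  x = 4
  t = 2  =>  t = 2
  a = 3 + v  =>  a = 7
  u = 9  =>  u = 9
  c = 2 + 0  =>  c = 2
  return t = 2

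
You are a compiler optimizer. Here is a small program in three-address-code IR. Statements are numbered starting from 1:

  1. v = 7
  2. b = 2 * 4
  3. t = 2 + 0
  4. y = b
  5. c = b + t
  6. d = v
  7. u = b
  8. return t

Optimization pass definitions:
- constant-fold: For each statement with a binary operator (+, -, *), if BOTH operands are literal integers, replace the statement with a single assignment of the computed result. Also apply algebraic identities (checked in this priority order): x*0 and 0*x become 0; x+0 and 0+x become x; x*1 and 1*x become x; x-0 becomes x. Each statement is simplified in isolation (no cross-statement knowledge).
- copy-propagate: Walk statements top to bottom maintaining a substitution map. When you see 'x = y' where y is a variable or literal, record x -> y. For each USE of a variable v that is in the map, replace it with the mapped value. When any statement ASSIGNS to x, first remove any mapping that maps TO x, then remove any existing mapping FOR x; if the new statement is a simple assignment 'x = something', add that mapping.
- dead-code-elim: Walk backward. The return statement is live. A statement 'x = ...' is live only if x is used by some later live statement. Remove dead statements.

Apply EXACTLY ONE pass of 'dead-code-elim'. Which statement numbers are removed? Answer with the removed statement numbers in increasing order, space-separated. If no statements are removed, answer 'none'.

Backward liveness scan:
Stmt 1 'v = 7': DEAD (v not in live set [])
Stmt 2 'b = 2 * 4': DEAD (b not in live set [])
Stmt 3 't = 2 + 0': KEEP (t is live); live-in = []
Stmt 4 'y = b': DEAD (y not in live set ['t'])
Stmt 5 'c = b + t': DEAD (c not in live set ['t'])
Stmt 6 'd = v': DEAD (d not in live set ['t'])
Stmt 7 'u = b': DEAD (u not in live set ['t'])
Stmt 8 'return t': KEEP (return); live-in = ['t']
Removed statement numbers: [1, 2, 4, 5, 6, 7]
Surviving IR:
  t = 2 + 0
  return t

Answer: 1 2 4 5 6 7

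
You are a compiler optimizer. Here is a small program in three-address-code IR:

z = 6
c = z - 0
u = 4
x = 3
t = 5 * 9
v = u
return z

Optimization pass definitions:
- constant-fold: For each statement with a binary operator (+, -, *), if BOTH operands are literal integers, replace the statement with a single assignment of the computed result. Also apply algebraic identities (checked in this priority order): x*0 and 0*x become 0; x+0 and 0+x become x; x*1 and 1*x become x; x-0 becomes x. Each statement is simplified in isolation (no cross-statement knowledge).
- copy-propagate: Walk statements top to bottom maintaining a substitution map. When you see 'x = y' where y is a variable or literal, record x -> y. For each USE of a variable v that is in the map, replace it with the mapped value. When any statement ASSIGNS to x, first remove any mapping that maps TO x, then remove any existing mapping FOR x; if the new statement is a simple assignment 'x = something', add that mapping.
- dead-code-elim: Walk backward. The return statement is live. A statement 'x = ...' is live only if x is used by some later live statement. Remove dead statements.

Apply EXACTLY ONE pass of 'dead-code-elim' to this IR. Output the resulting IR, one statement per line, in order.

Answer: z = 6
return z

Derivation:
Applying dead-code-elim statement-by-statement:
  [7] return z  -> KEEP (return); live=['z']
  [6] v = u  -> DEAD (v not live)
  [5] t = 5 * 9  -> DEAD (t not live)
  [4] x = 3  -> DEAD (x not live)
  [3] u = 4  -> DEAD (u not live)
  [2] c = z - 0  -> DEAD (c not live)
  [1] z = 6  -> KEEP; live=[]
Result (2 stmts):
  z = 6
  return z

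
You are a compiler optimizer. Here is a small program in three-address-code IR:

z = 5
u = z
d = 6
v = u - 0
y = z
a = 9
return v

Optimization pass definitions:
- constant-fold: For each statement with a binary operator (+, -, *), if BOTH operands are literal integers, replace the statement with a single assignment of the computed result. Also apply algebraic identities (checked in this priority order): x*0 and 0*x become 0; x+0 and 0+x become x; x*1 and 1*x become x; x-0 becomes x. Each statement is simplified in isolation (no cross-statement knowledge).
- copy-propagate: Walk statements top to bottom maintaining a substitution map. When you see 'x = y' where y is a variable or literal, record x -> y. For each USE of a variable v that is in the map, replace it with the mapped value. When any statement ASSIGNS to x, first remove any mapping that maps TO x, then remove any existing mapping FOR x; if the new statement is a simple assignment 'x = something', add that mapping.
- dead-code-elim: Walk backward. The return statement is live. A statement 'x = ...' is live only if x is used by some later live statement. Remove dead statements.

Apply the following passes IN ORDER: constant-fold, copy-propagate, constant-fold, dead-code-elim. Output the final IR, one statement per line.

Initial IR:
  z = 5
  u = z
  d = 6
  v = u - 0
  y = z
  a = 9
  return v
After constant-fold (7 stmts):
  z = 5
  u = z
  d = 6
  v = u
  y = z
  a = 9
  return v
After copy-propagate (7 stmts):
  z = 5
  u = 5
  d = 6
  v = 5
  y = 5
  a = 9
  return 5
After constant-fold (7 stmts):
  z = 5
  u = 5
  d = 6
  v = 5
  y = 5
  a = 9
  return 5
After dead-code-elim (1 stmts):
  return 5

Answer: return 5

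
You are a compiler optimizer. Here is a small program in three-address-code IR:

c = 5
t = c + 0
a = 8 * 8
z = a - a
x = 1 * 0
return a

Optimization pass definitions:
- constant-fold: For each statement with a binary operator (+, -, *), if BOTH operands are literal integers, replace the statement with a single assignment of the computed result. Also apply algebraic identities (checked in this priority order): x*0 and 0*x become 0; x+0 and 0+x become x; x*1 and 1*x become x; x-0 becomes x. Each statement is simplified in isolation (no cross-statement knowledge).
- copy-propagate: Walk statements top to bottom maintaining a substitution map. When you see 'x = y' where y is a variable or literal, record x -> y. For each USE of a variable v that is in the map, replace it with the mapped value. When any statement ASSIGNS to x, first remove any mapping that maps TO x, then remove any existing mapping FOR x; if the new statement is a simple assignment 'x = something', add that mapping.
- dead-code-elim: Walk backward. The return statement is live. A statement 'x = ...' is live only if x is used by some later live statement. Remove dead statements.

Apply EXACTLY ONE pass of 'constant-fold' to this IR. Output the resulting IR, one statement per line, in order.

Applying constant-fold statement-by-statement:
  [1] c = 5  (unchanged)
  [2] t = c + 0  -> t = c
  [3] a = 8 * 8  -> a = 64
  [4] z = a - a  (unchanged)
  [5] x = 1 * 0  -> x = 0
  [6] return a  (unchanged)
Result (6 stmts):
  c = 5
  t = c
  a = 64
  z = a - a
  x = 0
  return a

Answer: c = 5
t = c
a = 64
z = a - a
x = 0
return a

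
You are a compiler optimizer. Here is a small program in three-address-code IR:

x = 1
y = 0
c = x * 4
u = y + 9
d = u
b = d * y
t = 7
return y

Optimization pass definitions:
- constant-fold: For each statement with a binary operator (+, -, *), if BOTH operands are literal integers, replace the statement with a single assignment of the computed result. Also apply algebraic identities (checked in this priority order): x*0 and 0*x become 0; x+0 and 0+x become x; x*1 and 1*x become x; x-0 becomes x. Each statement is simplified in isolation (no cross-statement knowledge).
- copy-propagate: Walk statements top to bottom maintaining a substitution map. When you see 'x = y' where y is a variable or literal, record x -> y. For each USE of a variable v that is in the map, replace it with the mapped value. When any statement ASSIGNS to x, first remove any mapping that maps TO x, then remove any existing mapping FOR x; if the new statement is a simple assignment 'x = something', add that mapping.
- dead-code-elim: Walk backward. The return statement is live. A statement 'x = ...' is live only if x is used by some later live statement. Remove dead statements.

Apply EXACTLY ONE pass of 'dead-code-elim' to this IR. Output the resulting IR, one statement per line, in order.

Applying dead-code-elim statement-by-statement:
  [8] return y  -> KEEP (return); live=['y']
  [7] t = 7  -> DEAD (t not live)
  [6] b = d * y  -> DEAD (b not live)
  [5] d = u  -> DEAD (d not live)
  [4] u = y + 9  -> DEAD (u not live)
  [3] c = x * 4  -> DEAD (c not live)
  [2] y = 0  -> KEEP; live=[]
  [1] x = 1  -> DEAD (x not live)
Result (2 stmts):
  y = 0
  return y

Answer: y = 0
return y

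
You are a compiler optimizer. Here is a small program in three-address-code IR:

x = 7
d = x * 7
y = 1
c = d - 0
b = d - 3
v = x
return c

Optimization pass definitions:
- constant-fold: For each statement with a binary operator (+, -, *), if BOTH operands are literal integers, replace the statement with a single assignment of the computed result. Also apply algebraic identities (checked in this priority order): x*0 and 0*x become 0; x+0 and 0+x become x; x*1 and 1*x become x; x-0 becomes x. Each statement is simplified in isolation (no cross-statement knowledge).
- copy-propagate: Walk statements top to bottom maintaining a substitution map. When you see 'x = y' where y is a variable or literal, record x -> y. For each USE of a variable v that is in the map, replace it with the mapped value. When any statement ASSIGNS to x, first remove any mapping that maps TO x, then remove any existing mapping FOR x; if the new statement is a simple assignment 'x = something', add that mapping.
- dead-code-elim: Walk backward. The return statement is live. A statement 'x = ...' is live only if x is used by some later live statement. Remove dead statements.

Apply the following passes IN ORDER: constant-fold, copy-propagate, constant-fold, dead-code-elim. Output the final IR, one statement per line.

Answer: d = 49
return d

Derivation:
Initial IR:
  x = 7
  d = x * 7
  y = 1
  c = d - 0
  b = d - 3
  v = x
  return c
After constant-fold (7 stmts):
  x = 7
  d = x * 7
  y = 1
  c = d
  b = d - 3
  v = x
  return c
After copy-propagate (7 stmts):
  x = 7
  d = 7 * 7
  y = 1
  c = d
  b = d - 3
  v = 7
  return d
After constant-fold (7 stmts):
  x = 7
  d = 49
  y = 1
  c = d
  b = d - 3
  v = 7
  return d
After dead-code-elim (2 stmts):
  d = 49
  return d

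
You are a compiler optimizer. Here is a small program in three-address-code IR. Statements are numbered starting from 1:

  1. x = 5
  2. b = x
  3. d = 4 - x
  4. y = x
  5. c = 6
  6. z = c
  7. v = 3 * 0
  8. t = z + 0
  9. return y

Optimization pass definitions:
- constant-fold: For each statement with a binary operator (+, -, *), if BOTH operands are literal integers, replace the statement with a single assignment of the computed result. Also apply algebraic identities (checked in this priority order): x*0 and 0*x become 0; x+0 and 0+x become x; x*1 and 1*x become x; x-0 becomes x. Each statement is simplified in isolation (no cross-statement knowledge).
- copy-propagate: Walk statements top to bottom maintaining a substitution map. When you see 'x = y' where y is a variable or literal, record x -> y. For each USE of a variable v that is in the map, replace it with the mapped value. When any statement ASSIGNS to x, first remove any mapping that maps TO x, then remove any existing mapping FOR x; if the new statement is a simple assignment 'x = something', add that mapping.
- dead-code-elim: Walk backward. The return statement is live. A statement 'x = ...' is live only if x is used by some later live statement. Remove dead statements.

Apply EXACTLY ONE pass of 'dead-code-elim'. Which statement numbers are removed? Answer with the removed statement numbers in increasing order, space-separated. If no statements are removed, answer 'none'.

Backward liveness scan:
Stmt 1 'x = 5': KEEP (x is live); live-in = []
Stmt 2 'b = x': DEAD (b not in live set ['x'])
Stmt 3 'd = 4 - x': DEAD (d not in live set ['x'])
Stmt 4 'y = x': KEEP (y is live); live-in = ['x']
Stmt 5 'c = 6': DEAD (c not in live set ['y'])
Stmt 6 'z = c': DEAD (z not in live set ['y'])
Stmt 7 'v = 3 * 0': DEAD (v not in live set ['y'])
Stmt 8 't = z + 0': DEAD (t not in live set ['y'])
Stmt 9 'return y': KEEP (return); live-in = ['y']
Removed statement numbers: [2, 3, 5, 6, 7, 8]
Surviving IR:
  x = 5
  y = x
  return y

Answer: 2 3 5 6 7 8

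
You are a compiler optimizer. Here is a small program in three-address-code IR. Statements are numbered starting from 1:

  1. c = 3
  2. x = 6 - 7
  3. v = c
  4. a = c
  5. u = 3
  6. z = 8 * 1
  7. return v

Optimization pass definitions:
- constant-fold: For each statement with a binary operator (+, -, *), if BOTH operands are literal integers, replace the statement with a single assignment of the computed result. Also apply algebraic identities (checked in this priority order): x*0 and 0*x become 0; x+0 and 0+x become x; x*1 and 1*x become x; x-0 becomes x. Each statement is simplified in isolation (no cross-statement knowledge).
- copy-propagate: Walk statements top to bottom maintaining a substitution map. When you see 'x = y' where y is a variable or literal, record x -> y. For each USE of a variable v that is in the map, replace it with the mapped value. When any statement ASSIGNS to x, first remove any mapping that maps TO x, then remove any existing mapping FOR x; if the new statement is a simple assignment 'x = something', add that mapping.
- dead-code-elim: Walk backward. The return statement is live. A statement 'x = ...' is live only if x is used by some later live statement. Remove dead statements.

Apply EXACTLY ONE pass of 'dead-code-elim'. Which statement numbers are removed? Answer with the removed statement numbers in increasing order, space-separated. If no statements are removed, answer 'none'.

Backward liveness scan:
Stmt 1 'c = 3': KEEP (c is live); live-in = []
Stmt 2 'x = 6 - 7': DEAD (x not in live set ['c'])
Stmt 3 'v = c': KEEP (v is live); live-in = ['c']
Stmt 4 'a = c': DEAD (a not in live set ['v'])
Stmt 5 'u = 3': DEAD (u not in live set ['v'])
Stmt 6 'z = 8 * 1': DEAD (z not in live set ['v'])
Stmt 7 'return v': KEEP (return); live-in = ['v']
Removed statement numbers: [2, 4, 5, 6]
Surviving IR:
  c = 3
  v = c
  return v

Answer: 2 4 5 6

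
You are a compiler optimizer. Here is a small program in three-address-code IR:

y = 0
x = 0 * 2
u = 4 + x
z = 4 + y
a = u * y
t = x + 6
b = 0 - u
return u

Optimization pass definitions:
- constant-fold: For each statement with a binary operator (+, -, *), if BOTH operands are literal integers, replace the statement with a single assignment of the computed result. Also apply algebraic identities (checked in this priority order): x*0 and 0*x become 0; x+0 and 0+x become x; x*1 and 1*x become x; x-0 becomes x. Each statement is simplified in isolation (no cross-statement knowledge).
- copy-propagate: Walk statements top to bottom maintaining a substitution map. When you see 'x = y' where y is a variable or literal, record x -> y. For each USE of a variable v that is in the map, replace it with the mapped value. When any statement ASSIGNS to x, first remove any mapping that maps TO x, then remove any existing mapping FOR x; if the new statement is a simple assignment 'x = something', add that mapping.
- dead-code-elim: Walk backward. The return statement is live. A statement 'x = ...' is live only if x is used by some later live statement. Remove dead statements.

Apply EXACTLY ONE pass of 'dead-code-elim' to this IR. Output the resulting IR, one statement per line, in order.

Applying dead-code-elim statement-by-statement:
  [8] return u  -> KEEP (return); live=['u']
  [7] b = 0 - u  -> DEAD (b not live)
  [6] t = x + 6  -> DEAD (t not live)
  [5] a = u * y  -> DEAD (a not live)
  [4] z = 4 + y  -> DEAD (z not live)
  [3] u = 4 + x  -> KEEP; live=['x']
  [2] x = 0 * 2  -> KEEP; live=[]
  [1] y = 0  -> DEAD (y not live)
Result (3 stmts):
  x = 0 * 2
  u = 4 + x
  return u

Answer: x = 0 * 2
u = 4 + x
return u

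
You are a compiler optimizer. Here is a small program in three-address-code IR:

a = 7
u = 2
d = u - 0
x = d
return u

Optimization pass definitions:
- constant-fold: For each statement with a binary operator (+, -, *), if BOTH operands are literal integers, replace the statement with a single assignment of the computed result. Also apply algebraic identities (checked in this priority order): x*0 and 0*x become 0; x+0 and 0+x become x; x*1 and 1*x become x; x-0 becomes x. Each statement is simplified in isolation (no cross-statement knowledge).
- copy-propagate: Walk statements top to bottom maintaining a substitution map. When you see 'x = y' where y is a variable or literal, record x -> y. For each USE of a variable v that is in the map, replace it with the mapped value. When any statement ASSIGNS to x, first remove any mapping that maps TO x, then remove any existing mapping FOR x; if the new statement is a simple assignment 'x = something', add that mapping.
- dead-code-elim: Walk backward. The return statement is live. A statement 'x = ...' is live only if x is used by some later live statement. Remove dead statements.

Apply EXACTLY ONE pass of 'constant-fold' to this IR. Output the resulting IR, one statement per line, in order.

Applying constant-fold statement-by-statement:
  [1] a = 7  (unchanged)
  [2] u = 2  (unchanged)
  [3] d = u - 0  -> d = u
  [4] x = d  (unchanged)
  [5] return u  (unchanged)
Result (5 stmts):
  a = 7
  u = 2
  d = u
  x = d
  return u

Answer: a = 7
u = 2
d = u
x = d
return u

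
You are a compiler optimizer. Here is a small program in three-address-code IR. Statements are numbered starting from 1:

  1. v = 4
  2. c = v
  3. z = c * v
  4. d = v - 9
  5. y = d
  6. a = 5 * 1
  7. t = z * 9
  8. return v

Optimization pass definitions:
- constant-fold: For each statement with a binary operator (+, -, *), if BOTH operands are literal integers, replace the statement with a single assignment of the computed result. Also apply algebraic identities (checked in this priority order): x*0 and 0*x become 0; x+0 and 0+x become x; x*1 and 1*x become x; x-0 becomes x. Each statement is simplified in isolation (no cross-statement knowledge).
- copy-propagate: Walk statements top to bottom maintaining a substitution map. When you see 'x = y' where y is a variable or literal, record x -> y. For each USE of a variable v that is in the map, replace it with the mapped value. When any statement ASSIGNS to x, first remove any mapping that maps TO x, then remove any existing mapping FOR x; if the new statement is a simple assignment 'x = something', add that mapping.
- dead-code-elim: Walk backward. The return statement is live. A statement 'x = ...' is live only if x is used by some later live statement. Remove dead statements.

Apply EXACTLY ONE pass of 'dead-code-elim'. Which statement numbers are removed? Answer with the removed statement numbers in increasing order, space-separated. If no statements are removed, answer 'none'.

Answer: 2 3 4 5 6 7

Derivation:
Backward liveness scan:
Stmt 1 'v = 4': KEEP (v is live); live-in = []
Stmt 2 'c = v': DEAD (c not in live set ['v'])
Stmt 3 'z = c * v': DEAD (z not in live set ['v'])
Stmt 4 'd = v - 9': DEAD (d not in live set ['v'])
Stmt 5 'y = d': DEAD (y not in live set ['v'])
Stmt 6 'a = 5 * 1': DEAD (a not in live set ['v'])
Stmt 7 't = z * 9': DEAD (t not in live set ['v'])
Stmt 8 'return v': KEEP (return); live-in = ['v']
Removed statement numbers: [2, 3, 4, 5, 6, 7]
Surviving IR:
  v = 4
  return v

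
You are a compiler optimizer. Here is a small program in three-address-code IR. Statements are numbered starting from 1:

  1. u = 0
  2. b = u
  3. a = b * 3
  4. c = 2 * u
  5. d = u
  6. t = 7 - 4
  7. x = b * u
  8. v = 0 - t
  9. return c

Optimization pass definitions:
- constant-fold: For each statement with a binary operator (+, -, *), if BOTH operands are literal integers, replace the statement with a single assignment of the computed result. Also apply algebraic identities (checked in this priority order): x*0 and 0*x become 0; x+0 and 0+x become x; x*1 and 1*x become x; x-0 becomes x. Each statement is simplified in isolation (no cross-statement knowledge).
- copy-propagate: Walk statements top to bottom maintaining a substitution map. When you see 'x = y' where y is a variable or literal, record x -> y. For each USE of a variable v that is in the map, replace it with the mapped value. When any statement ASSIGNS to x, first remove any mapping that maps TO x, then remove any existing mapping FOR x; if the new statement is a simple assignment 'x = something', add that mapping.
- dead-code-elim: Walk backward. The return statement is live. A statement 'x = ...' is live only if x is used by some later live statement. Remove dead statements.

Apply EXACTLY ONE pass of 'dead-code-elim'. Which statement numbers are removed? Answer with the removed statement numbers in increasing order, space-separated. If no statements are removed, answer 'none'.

Answer: 2 3 5 6 7 8

Derivation:
Backward liveness scan:
Stmt 1 'u = 0': KEEP (u is live); live-in = []
Stmt 2 'b = u': DEAD (b not in live set ['u'])
Stmt 3 'a = b * 3': DEAD (a not in live set ['u'])
Stmt 4 'c = 2 * u': KEEP (c is live); live-in = ['u']
Stmt 5 'd = u': DEAD (d not in live set ['c'])
Stmt 6 't = 7 - 4': DEAD (t not in live set ['c'])
Stmt 7 'x = b * u': DEAD (x not in live set ['c'])
Stmt 8 'v = 0 - t': DEAD (v not in live set ['c'])
Stmt 9 'return c': KEEP (return); live-in = ['c']
Removed statement numbers: [2, 3, 5, 6, 7, 8]
Surviving IR:
  u = 0
  c = 2 * u
  return c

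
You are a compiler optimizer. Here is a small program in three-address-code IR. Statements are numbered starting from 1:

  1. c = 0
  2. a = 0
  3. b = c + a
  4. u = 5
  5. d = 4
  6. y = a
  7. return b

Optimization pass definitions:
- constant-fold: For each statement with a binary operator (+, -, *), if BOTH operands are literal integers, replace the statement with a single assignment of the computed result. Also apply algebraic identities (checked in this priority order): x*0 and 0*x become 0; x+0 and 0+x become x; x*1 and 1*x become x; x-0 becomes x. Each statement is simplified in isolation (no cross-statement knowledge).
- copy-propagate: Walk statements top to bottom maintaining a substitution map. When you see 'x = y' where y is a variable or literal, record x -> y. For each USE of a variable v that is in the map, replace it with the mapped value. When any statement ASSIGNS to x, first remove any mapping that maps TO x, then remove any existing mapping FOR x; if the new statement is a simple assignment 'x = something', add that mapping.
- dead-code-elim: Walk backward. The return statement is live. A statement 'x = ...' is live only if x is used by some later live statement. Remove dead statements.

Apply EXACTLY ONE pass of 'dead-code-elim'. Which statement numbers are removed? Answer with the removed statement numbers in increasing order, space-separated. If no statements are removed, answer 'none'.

Answer: 4 5 6

Derivation:
Backward liveness scan:
Stmt 1 'c = 0': KEEP (c is live); live-in = []
Stmt 2 'a = 0': KEEP (a is live); live-in = ['c']
Stmt 3 'b = c + a': KEEP (b is live); live-in = ['a', 'c']
Stmt 4 'u = 5': DEAD (u not in live set ['b'])
Stmt 5 'd = 4': DEAD (d not in live set ['b'])
Stmt 6 'y = a': DEAD (y not in live set ['b'])
Stmt 7 'return b': KEEP (return); live-in = ['b']
Removed statement numbers: [4, 5, 6]
Surviving IR:
  c = 0
  a = 0
  b = c + a
  return b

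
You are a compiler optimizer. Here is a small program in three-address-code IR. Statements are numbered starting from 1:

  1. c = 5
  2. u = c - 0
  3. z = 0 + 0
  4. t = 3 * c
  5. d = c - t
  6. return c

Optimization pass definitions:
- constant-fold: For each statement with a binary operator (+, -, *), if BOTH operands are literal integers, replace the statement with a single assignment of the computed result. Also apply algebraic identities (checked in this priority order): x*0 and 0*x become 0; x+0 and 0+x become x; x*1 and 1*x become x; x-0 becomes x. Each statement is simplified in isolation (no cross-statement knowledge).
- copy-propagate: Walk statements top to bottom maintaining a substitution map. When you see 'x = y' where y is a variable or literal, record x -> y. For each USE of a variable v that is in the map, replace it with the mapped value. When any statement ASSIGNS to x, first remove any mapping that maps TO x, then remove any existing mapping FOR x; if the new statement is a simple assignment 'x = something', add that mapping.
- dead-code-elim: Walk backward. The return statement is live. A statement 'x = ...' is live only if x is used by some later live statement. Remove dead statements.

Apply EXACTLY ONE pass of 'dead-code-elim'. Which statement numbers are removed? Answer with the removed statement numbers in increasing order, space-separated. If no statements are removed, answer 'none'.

Backward liveness scan:
Stmt 1 'c = 5': KEEP (c is live); live-in = []
Stmt 2 'u = c - 0': DEAD (u not in live set ['c'])
Stmt 3 'z = 0 + 0': DEAD (z not in live set ['c'])
Stmt 4 't = 3 * c': DEAD (t not in live set ['c'])
Stmt 5 'd = c - t': DEAD (d not in live set ['c'])
Stmt 6 'return c': KEEP (return); live-in = ['c']
Removed statement numbers: [2, 3, 4, 5]
Surviving IR:
  c = 5
  return c

Answer: 2 3 4 5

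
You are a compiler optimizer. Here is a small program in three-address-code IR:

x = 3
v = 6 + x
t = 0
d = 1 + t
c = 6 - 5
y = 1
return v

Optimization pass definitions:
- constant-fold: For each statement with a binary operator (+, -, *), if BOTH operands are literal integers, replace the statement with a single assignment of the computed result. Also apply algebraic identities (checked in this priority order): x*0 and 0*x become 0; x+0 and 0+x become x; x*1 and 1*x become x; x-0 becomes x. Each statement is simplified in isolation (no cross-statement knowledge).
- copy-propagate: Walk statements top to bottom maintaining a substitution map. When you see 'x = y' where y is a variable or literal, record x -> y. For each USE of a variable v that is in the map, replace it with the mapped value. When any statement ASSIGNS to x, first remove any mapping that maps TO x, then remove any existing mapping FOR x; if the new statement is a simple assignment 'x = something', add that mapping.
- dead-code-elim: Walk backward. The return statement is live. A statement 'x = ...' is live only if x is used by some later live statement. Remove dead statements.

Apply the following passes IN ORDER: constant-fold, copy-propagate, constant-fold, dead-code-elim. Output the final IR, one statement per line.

Answer: v = 9
return v

Derivation:
Initial IR:
  x = 3
  v = 6 + x
  t = 0
  d = 1 + t
  c = 6 - 5
  y = 1
  return v
After constant-fold (7 stmts):
  x = 3
  v = 6 + x
  t = 0
  d = 1 + t
  c = 1
  y = 1
  return v
After copy-propagate (7 stmts):
  x = 3
  v = 6 + 3
  t = 0
  d = 1 + 0
  c = 1
  y = 1
  return v
After constant-fold (7 stmts):
  x = 3
  v = 9
  t = 0
  d = 1
  c = 1
  y = 1
  return v
After dead-code-elim (2 stmts):
  v = 9
  return v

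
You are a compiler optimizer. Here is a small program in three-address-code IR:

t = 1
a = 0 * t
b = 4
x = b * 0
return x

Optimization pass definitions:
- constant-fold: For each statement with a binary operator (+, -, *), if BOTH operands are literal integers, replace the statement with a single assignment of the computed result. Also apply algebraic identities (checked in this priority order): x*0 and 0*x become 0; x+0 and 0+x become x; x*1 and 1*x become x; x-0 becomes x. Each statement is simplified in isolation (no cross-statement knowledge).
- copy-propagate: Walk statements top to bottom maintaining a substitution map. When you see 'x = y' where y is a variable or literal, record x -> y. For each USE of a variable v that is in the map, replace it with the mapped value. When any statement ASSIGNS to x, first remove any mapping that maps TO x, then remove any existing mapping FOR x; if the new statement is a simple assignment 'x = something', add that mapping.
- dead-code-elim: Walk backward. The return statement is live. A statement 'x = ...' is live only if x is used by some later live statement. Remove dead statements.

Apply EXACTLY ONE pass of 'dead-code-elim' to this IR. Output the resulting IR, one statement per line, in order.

Answer: b = 4
x = b * 0
return x

Derivation:
Applying dead-code-elim statement-by-statement:
  [5] return x  -> KEEP (return); live=['x']
  [4] x = b * 0  -> KEEP; live=['b']
  [3] b = 4  -> KEEP; live=[]
  [2] a = 0 * t  -> DEAD (a not live)
  [1] t = 1  -> DEAD (t not live)
Result (3 stmts):
  b = 4
  x = b * 0
  return x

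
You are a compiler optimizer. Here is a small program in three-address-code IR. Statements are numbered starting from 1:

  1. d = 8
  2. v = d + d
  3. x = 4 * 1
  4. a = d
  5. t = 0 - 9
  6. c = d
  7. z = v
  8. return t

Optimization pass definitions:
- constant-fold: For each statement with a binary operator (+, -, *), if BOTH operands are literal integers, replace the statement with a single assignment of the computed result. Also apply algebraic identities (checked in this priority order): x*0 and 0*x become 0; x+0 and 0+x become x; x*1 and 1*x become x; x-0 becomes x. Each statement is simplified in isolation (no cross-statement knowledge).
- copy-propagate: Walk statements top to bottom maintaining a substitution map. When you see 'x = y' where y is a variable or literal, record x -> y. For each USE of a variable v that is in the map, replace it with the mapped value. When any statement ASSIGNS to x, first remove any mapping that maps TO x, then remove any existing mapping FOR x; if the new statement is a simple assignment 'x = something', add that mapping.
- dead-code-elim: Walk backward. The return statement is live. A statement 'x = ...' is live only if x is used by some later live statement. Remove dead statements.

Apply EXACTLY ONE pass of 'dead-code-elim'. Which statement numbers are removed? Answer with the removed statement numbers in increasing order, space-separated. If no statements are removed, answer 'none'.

Answer: 1 2 3 4 6 7

Derivation:
Backward liveness scan:
Stmt 1 'd = 8': DEAD (d not in live set [])
Stmt 2 'v = d + d': DEAD (v not in live set [])
Stmt 3 'x = 4 * 1': DEAD (x not in live set [])
Stmt 4 'a = d': DEAD (a not in live set [])
Stmt 5 't = 0 - 9': KEEP (t is live); live-in = []
Stmt 6 'c = d': DEAD (c not in live set ['t'])
Stmt 7 'z = v': DEAD (z not in live set ['t'])
Stmt 8 'return t': KEEP (return); live-in = ['t']
Removed statement numbers: [1, 2, 3, 4, 6, 7]
Surviving IR:
  t = 0 - 9
  return t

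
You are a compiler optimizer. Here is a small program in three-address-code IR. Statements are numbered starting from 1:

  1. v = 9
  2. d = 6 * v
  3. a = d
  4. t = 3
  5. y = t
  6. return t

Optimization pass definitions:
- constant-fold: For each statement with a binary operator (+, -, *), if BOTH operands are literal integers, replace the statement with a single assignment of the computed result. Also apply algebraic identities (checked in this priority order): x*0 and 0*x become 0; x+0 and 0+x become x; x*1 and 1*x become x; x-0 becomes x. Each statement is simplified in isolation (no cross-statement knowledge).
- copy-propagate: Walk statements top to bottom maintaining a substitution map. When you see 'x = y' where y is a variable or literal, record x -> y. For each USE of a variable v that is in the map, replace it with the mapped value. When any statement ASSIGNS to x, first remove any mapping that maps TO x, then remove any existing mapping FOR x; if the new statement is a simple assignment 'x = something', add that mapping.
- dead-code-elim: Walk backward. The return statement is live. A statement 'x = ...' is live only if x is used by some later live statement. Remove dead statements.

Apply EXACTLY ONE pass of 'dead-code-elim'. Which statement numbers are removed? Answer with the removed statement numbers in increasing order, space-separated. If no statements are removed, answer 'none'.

Answer: 1 2 3 5

Derivation:
Backward liveness scan:
Stmt 1 'v = 9': DEAD (v not in live set [])
Stmt 2 'd = 6 * v': DEAD (d not in live set [])
Stmt 3 'a = d': DEAD (a not in live set [])
Stmt 4 't = 3': KEEP (t is live); live-in = []
Stmt 5 'y = t': DEAD (y not in live set ['t'])
Stmt 6 'return t': KEEP (return); live-in = ['t']
Removed statement numbers: [1, 2, 3, 5]
Surviving IR:
  t = 3
  return t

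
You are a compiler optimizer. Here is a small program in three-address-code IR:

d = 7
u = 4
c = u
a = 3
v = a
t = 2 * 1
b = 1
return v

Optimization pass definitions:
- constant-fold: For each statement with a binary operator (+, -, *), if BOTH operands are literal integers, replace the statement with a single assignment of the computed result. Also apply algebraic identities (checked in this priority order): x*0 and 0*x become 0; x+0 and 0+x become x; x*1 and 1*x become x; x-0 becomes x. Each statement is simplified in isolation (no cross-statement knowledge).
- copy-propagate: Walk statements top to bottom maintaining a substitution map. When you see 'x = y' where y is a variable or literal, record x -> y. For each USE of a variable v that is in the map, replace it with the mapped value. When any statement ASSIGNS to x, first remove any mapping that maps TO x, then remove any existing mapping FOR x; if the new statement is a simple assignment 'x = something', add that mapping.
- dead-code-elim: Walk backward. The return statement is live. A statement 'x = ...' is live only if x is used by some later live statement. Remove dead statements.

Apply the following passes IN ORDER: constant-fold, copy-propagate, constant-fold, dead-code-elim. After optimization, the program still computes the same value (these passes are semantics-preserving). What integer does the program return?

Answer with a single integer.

Initial IR:
  d = 7
  u = 4
  c = u
  a = 3
  v = a
  t = 2 * 1
  b = 1
  return v
After constant-fold (8 stmts):
  d = 7
  u = 4
  c = u
  a = 3
  v = a
  t = 2
  b = 1
  return v
After copy-propagate (8 stmts):
  d = 7
  u = 4
  c = 4
  a = 3
  v = 3
  t = 2
  b = 1
  return 3
After constant-fold (8 stmts):
  d = 7
  u = 4
  c = 4
  a = 3
  v = 3
  t = 2
  b = 1
  return 3
After dead-code-elim (1 stmts):
  return 3
Evaluate:
  d = 7  =>  d = 7
  u = 4  =>  u = 4
  c = u  =>  c = 4
  a = 3  =>  a = 3
  v = a  =>  v = 3
  t = 2 * 1  =>  t = 2
  b = 1  =>  b = 1
  return v = 3

Answer: 3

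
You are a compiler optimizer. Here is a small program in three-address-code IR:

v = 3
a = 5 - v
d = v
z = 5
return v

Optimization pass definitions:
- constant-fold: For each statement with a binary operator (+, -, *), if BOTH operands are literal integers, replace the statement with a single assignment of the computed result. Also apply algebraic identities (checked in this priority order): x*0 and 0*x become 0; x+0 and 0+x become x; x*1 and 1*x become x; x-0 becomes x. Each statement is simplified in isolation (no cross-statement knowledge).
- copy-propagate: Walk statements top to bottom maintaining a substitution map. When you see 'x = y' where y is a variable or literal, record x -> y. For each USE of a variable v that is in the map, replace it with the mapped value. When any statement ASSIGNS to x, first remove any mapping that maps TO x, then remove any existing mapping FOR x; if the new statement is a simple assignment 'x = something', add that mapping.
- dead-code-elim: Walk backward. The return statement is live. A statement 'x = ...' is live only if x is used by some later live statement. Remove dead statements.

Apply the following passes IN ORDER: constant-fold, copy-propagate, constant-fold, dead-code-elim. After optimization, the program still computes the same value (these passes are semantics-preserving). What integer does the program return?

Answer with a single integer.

Answer: 3

Derivation:
Initial IR:
  v = 3
  a = 5 - v
  d = v
  z = 5
  return v
After constant-fold (5 stmts):
  v = 3
  a = 5 - v
  d = v
  z = 5
  return v
After copy-propagate (5 stmts):
  v = 3
  a = 5 - 3
  d = 3
  z = 5
  return 3
After constant-fold (5 stmts):
  v = 3
  a = 2
  d = 3
  z = 5
  return 3
After dead-code-elim (1 stmts):
  return 3
Evaluate:
  v = 3  =>  v = 3
  a = 5 - v  =>  a = 2
  d = v  =>  d = 3
  z = 5  =>  z = 5
  return v = 3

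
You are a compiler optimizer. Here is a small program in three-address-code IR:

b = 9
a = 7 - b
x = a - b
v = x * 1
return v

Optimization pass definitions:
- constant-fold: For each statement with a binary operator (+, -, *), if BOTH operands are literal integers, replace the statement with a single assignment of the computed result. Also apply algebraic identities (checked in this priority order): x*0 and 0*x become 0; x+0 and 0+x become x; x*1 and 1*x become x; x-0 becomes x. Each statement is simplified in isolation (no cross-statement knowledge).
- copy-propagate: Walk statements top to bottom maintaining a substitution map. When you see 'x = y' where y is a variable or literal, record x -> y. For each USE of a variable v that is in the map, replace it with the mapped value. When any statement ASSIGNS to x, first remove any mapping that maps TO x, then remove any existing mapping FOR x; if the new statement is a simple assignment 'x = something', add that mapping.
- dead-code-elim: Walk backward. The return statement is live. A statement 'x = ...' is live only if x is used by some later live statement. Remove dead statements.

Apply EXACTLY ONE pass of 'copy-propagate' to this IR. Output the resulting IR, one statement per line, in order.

Applying copy-propagate statement-by-statement:
  [1] b = 9  (unchanged)
  [2] a = 7 - b  -> a = 7 - 9
  [3] x = a - b  -> x = a - 9
  [4] v = x * 1  (unchanged)
  [5] return v  (unchanged)
Result (5 stmts):
  b = 9
  a = 7 - 9
  x = a - 9
  v = x * 1
  return v

Answer: b = 9
a = 7 - 9
x = a - 9
v = x * 1
return v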